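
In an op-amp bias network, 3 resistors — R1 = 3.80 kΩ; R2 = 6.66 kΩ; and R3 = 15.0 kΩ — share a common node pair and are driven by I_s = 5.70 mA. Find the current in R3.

ΣG = 1/3.80 + 1/6.66 + 1/15.0 = 0.4800.
R3 takes the fraction G_k/ΣG = 0.06667/0.4800 = 0.1389, so I = 5.70 × 0.1389 = 0.7917 mA.

I ≈ 0.792 mA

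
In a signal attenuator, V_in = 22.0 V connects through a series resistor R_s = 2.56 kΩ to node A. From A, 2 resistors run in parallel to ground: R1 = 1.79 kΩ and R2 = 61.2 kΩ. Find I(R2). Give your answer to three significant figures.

I ≈ 0.145 mA

Equivalent of the parallel group: R_p = 1.739 kΩ.
V_A by voltage divider: V_A = 22.0 × 1.739/(2.56 + 1.739) = 8.900 V.
Branch current I = V_A/R2 = 8.900/61.2 = 0.1454 mA.
(Equivalently: I_total = 5.117 mA, then current-divider fraction G_k/ΣG = 0.02842.)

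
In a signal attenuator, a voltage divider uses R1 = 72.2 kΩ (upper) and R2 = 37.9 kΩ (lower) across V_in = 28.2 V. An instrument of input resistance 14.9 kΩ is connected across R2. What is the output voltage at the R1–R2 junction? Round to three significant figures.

V_out ≈ 3.64 V

First combine the lower leg with the load: R2 ‖ R_L = 10.70 kΩ.
Voltage divider with the loaded lower leg: V_out = 28.2 × 10.70/(72.2 + 10.70) = 28.2 × 0.1290 = 3.638 V.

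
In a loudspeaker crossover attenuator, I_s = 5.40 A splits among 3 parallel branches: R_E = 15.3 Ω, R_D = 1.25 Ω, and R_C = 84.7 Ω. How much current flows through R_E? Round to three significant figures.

I ≈ 0.402 A

Conductances: ΣG = 1/15.3 + 1/1.25 + 1/84.7 = 0.8772 (1/Ω).
R_E takes the fraction G_k/ΣG = 0.06536/0.8772 = 0.07451, so I = 5.40 × 0.07451 = 0.4024 A.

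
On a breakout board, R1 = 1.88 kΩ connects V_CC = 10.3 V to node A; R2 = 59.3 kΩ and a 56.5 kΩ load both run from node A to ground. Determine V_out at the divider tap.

V_out ≈ 9.67 V

The load sits in parallel with R2, giving an effective lower resistance R2' = R2·R_L/(R2+R_L) = 28.93 kΩ.
Voltage divider with the loaded lower leg: V_out = 10.3 × 28.93/(1.88 + 28.93) = 10.3 × 0.9390 = 9.672 V.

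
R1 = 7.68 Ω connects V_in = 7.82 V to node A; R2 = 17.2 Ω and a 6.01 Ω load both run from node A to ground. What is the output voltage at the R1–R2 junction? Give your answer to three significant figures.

First combine the lower leg with the load: R2 ‖ R_L = 4.454 Ω.
Voltage divider with the loaded lower leg: V_out = 7.82 × 4.454/(7.68 + 4.454) = 7.82 × 0.3671 = 2.870 V.

V_out ≈ 2.87 V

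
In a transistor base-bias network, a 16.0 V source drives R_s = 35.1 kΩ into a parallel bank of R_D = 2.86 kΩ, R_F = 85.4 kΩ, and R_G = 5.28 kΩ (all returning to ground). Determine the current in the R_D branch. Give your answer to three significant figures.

Combine the parallel branches: R_p = (1/2.86 + 1/85.4 + 1/5.28)⁻¹ = 1.816 kΩ.
Node voltage V_A = V_in · R_p/(R_s + R_p) = 16.0 × 0.04918 = 0.7870 V.
I(R_D) = V_A / R_D = 0.7870/2.86 = 0.2752 mA.

I ≈ 0.275 mA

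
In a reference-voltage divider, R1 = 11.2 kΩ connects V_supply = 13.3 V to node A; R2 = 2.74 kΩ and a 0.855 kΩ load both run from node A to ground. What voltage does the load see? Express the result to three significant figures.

R2 ‖ R_L = (2.74 × 0.855)/(2.74 + 0.855) = 0.6517 kΩ.
Now apply the divider: V_out = 13.3 × 0.05498 = 0.7313 V.
(Unloaded it would be 2.61 V; the load pulls it down.)

V_out ≈ 0.731 V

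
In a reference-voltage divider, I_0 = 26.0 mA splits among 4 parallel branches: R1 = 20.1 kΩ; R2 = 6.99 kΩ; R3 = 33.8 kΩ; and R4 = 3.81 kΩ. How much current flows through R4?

ΣG = 1/20.1 + 1/6.99 + 1/33.8 + 1/3.81 = 0.4849.
By the current-divider rule, I = I_0 · G_k/ΣG = 26.0 × 0.5413 = 14.07 mA.

I ≈ 14.1 mA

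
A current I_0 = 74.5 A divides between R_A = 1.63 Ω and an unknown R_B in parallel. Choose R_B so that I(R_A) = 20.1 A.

Two-branch current divider: I_A = I_0 · R_B/(R_A + R_B).
20.1/74.5 = R_B/(R_A + R_B) → R_B = R_A · (0.2698)/(1 − 0.2698) = 1.63 × 0.3695 = 0.6023 Ω.

R_B ≈ 0.602 Ω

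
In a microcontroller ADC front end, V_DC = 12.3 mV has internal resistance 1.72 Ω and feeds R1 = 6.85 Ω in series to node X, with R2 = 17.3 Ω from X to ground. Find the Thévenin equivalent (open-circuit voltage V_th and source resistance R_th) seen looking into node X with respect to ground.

V_th ≈ 8.23 mV, R_th ≈ 5.73 Ω

R1' = 1.72 + 6.85 = 8.570 Ω (source resistance + R1).
V_th is the unloaded tap voltage: V_DC · R2/(R1'+R2) = 12.3 × 0.6687 = 8.225 mV.
Looking into X with the source shorted: R_th = R1'·R2/(R1'+R2) = 8.570 × 17.3/25.87 = 5.731 Ω.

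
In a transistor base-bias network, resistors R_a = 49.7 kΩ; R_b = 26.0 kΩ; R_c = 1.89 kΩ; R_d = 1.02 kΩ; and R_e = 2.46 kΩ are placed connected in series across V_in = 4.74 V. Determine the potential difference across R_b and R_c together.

V ≈ 1.63 V

Total series resistance ΣR = 49.7 + 26.0 + 1.89 + 1.02 + 2.46 = 81.07 kΩ.
R_{R_b..R_c} = 26.0 + 1.89 = 27.89 kΩ.
V = V_in · R/ΣR = 4.74 × 0.3440 = 1.631 V.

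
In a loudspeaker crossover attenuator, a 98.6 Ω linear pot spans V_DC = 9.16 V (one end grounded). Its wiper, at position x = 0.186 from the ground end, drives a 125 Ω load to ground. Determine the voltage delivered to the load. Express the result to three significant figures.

V_out ≈ 1.52 V

Lower segment x·R_p = 18.34 Ω; upper segment (1−x)·R_p = 80.26 Ω.
Lower segment in parallel with the load: 18.34 ‖ 125 = 15.99 Ω.
Loaded-divider output: V_out = 9.16 × 0.1662 = 1.522 V.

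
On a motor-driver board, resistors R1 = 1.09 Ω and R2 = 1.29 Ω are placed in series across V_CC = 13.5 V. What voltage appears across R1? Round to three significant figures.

V ≈ 6.18 V

ΣR = 1.09 + 1.29 = 2.380 Ω.
Voltage divider: V = V_CC · (1.090 / 2.380) = 13.5 × 0.4580 = 6.183 V.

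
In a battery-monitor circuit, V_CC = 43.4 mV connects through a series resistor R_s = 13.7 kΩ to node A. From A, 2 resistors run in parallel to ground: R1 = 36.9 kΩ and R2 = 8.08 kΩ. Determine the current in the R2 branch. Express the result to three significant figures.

Combine the parallel branches: R_p = (1/36.9 + 1/8.08)⁻¹ = 6.629 kΩ.
V_A = 43.4 × 6.629/20.33 = 14.15 mV.
I(R2) = V_A / R2 = 14.15/8.08 = 1.751 µA.

I ≈ 1.75 µA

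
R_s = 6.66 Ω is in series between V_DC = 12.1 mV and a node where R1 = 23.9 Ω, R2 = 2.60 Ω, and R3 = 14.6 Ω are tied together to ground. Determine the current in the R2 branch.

I ≈ 1.08 mA

Combine the parallel branches: R_p = (1/23.9 + 1/2.60 + 1/14.6)⁻¹ = 2.020 Ω.
V_A by voltage divider: V_A = 12.1 × 2.020/(6.66 + 2.020) = 2.816 mV.
Branch current I = V_A/R2 = 2.816/2.60 = 1.083 mA.
(Equivalently: I_total = 1.394 mA, then current-divider fraction G_k/ΣG = 0.7771.)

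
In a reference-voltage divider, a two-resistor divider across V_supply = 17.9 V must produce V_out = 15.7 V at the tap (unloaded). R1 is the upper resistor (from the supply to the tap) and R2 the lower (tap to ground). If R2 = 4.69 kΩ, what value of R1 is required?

R1 ≈ 0.657 kΩ

The divider ratio is R2/(R1+R2) = 15.7/17.9 = 0.8771.
R1 = R2·(1/k − 1) = 4.69 × 0.1401 = 0.6572 kΩ.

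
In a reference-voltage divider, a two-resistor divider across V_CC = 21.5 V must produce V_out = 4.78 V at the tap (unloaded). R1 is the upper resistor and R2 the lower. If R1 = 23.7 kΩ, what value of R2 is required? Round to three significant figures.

R2 ≈ 6.78 kΩ

The divider ratio is R2/(R1+R2) = 4.78/21.5 = 0.2223.
R2 = R1 · 0.2223/(1 − 0.2223) = 6.775 kΩ.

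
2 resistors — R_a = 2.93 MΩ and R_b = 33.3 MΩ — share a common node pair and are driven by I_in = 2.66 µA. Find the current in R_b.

Two-branch current divider: I_k = I_in · R_other/(R_1 + R_2).
So I = 2.66 × 2.93/36.23 = 0.2151 µA.

I ≈ 0.215 µA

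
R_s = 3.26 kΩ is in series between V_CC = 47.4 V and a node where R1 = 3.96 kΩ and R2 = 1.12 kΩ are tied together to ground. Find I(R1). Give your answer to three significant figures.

I ≈ 2.53 mA

Equivalent of the parallel group: R_p = 0.8731 kΩ.
Node voltage V_A = V_CC · R_p/(R_s + R_p) = 47.4 × 0.2112 = 10.01 V.
I(R1) = V_A / R1 = 10.01/3.96 = 2.528 mA.
(Check via current divider: I_total = 11.47 mA; share G_k/ΣG = 0.2205 → same result.)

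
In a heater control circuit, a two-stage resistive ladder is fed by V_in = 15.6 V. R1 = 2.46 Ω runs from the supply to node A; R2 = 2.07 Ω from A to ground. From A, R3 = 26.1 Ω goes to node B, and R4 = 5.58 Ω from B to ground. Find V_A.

The second stage (R3 + R4 = 31.68 Ω) loads node A in parallel with R2.
R2 ‖ (R3+R4) = 1.943 Ω.
So V_A = 15.6 × 0.4413 = 6.884 V.

V_A ≈ 6.88 V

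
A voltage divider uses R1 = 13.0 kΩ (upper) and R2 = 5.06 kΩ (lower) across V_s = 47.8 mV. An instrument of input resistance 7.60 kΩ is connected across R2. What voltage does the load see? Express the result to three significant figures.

V_out ≈ 9.05 mV

R2 ‖ R_L = (5.06 × 7.60)/(5.06 + 7.60) = 3.038 kΩ.
Voltage divider with the loaded lower leg: V_out = 47.8 × 3.038/(13.0 + 3.038) = 47.8 × 0.1894 = 9.054 mV.
(Unloaded it would be 13.4 mV; the load pulls it down.)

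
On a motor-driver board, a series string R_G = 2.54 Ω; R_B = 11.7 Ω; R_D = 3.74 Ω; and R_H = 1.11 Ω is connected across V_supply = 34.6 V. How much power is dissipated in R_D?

ΣR = 19.09 Ω → I = 34.6/19.09 = 1.812 A.
V(R_D) = I·R = 6.779 V; P = V·I = 6.779 × 1.812 = 12.29 W.

P ≈ 12.3 W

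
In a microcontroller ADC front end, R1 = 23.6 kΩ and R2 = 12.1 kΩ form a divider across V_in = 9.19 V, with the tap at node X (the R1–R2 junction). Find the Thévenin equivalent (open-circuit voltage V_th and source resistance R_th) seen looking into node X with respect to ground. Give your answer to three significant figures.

With X open, the divider is unloaded: V_th = 9.19 × 12.1/35.70 = 3.115 V.
Zeroing V_in shorts the top of R1 to ground, so R_th = R1 ‖ R2 = 7.999 kΩ.

V_th ≈ 3.11 V, R_th ≈ 8.00 kΩ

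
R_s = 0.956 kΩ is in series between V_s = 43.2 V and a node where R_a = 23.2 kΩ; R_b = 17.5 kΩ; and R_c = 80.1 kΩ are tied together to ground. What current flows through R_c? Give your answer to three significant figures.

Parallel bank: R_p = 1/(1/23.2 + 1/17.5 + 1/80.1) = 8.871 kΩ.
V_A = 43.2 × 8.871/9.827 = 39.00 V.
Branch current I = V_A/R_c = 39.00/80.1 = 0.4869 mA.
(Check via current divider: I_total = 4.396 mA; share G_k/ΣG = 0.1107 → same result.)

I ≈ 0.487 mA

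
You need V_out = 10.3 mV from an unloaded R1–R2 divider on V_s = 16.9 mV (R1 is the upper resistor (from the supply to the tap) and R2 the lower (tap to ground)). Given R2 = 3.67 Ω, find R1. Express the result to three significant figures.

V_out/V_s = R2/(R1+R2) = 0.6095.
R1 = R2·(1/k − 1) = 3.67 × 0.6408 = 2.352 Ω.

R1 ≈ 2.35 Ω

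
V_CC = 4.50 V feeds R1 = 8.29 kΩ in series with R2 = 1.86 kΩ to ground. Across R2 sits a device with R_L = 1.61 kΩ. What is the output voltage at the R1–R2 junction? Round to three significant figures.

V_out ≈ 0.424 V

The load sits in parallel with R2, giving an effective lower resistance R2' = R2·R_L/(R2+R_L) = 0.8630 kΩ.
Now apply the divider: V_out = 4.50 × 0.09429 = 0.4243 V.
(Unloaded it would be 0.825 V; the load pulls it down.)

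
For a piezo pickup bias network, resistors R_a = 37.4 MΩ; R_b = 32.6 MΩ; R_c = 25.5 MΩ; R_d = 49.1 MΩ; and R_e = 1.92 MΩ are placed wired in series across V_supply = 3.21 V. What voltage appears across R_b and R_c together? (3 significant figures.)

V ≈ 1.27 V

ΣR = 37.4 + 32.6 + 25.5 + 49.1 + 1.92 = 146.5 MΩ.
R_{R_b..R_c} = 32.6 + 25.5 = 58.10 MΩ.
By the voltage-divider rule, V = 3.21 × 58.10/146.5 = 1.273 V.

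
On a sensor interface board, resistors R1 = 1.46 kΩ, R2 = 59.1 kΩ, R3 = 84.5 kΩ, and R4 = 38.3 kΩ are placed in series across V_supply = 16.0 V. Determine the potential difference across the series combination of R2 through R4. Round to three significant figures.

V ≈ 15.9 V

Total series resistance ΣR = 1.46 + 59.1 + 84.5 + 38.3 = 183.4 kΩ.
R_{R2..R4} = 59.1 + 84.5 + 38.3 = 181.9 kΩ.
Voltage divider: V = V_supply · (181.9 / 183.4) = 16.0 × 0.9920 = 15.87 V.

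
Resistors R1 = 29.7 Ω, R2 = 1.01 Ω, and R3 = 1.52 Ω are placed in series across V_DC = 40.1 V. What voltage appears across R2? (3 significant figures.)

ΣR = 29.7 + 1.01 + 1.52 = 32.23 Ω.
By the voltage-divider rule, V = 40.1 × 1.010/32.23 = 1.257 V.

V ≈ 1.26 V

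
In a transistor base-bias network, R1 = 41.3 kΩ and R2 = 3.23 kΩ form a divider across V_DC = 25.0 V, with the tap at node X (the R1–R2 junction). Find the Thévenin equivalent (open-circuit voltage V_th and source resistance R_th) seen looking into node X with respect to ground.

Open-circuit (no load on X): V_th = V_DC · R2/(R1 + R2) = 25.0 × 3.23/(41.30 + 3.23) = 1.813 V.
Zeroing V_DC shorts the top of R1 to ground, so R_th = R1 ‖ R2 = 2.996 kΩ.

V_th ≈ 1.81 V, R_th ≈ 3.00 kΩ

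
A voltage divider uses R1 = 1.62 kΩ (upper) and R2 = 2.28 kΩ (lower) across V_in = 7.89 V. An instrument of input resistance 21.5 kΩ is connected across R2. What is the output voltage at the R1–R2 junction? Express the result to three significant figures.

The load sits in parallel with R2, giving an effective lower resistance R2' = R2·R_L/(R2+R_L) = 2.061 kΩ.
Now apply the divider: V_out = 7.89 × 0.5599 = 4.418 V.

V_out ≈ 4.42 V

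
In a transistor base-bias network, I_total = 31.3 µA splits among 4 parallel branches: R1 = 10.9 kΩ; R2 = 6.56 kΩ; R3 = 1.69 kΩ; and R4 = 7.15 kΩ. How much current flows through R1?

I ≈ 2.94 µA

Conductances: ΣG = 1/10.9 + 1/6.56 + 1/1.69 + 1/7.15 = 0.9758 (1/kΩ).
R1 takes the fraction G_k/ΣG = 0.09174/0.9758 = 0.09402, so I = 31.3 × 0.09402 = 2.943 µA.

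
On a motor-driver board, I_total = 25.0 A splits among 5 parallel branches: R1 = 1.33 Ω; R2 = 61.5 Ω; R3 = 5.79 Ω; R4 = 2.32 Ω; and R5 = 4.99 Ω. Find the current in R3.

Total conductance ΣG = 1/1.33 + 1/61.5 + 1/5.79 + 1/2.32 + 1/4.99 = 1.572 (units of 1/Ω).
By the current-divider rule, I = I_total · G_k/ΣG = 25.0 × 0.1098 = 2.746 A.

I ≈ 2.75 A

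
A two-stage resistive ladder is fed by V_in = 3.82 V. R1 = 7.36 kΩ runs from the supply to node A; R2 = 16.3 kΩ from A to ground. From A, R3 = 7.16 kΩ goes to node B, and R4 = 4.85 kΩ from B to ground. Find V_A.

Looking into the second stage from A: R3 + R4 = 12.01 kΩ appears in parallel with R2.
Effective lower resistance at A: R2 ‖ 12.01 = 6.915 kΩ.
V_A = 3.82 × 6.915/(7.36 + 6.915) = 1.850 V.

V_A ≈ 1.85 V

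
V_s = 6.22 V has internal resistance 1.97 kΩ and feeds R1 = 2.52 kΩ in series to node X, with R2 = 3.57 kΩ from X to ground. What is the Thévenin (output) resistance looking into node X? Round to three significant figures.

R_th ≈ 1.99 kΩ

R1' = 1.97 + 2.52 = 4.490 kΩ (source resistance + R1).
Zeroing V_s shorts the top of R1' to ground, so R_th = R1' ‖ R2 = 1.989 kΩ.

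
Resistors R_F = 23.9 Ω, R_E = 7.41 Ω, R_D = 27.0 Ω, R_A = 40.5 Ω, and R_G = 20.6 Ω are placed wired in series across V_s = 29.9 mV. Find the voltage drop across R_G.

Total series resistance ΣR = 23.9 + 7.41 + 27.0 + 40.5 + 20.6 = 119.4 Ω.
By the voltage-divider rule, V = 29.9 × 20.60/119.4 = 5.158 mV.

V ≈ 5.16 mV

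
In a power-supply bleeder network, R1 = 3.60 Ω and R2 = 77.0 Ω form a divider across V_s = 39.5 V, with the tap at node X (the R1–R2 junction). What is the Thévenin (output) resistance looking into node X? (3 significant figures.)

R_th ≈ 3.44 Ω

Zeroing V_s shorts the top of R1 to ground, so R_th = R1 ‖ R2 = 3.439 Ω.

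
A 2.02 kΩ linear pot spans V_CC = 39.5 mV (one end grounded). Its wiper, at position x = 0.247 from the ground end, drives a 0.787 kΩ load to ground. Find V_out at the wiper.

V_out ≈ 6.60 mV

Split the track: R_lower = x·R_p = 0.4989 kΩ, R_upper = (1−x)·R_p = 1.521 kΩ.
(x·R_p) ‖ R_L = 0.3054 kΩ.
Then V_out = V_CC · 0.3054/(1.521 + 0.3054) = 6.604 mV.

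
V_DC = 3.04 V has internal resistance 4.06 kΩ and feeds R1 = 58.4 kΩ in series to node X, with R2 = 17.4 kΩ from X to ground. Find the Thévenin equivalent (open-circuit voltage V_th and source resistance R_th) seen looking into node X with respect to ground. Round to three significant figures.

V_th ≈ 0.662 V, R_th ≈ 13.6 kΩ

R1' = 4.06 + 58.4 = 62.46 kΩ (source resistance + R1).
V_th is the unloaded tap voltage: V_DC · R2/(R1'+R2) = 3.04 × 0.2179 = 0.6624 V.
With V_DC suppressed (replaced by a short), R_th = R1' ‖ R2 = (62.46 × 17.4)/(62.46 + 17.4) = 13.61 kΩ.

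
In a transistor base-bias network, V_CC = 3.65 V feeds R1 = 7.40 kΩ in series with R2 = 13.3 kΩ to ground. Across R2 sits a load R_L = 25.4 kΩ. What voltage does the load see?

First combine the lower leg with the load: R2 ‖ R_L = 8.729 kΩ.
Voltage divider with the loaded lower leg: V_out = 3.65 × 8.729/(7.40 + 8.729) = 3.65 × 0.5412 = 1.975 V.
(Unloaded it would be 2.35 V; the load pulls it down.)

V_out ≈ 1.98 V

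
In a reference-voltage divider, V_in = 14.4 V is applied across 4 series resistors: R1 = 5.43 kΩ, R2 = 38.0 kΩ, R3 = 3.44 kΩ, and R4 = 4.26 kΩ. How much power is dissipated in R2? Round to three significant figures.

Series current I = V_in/ΣR = 14.4/51.13 = 0.2816 mA.
V(R2) = I·R = 10.70 V; P = V·I = 10.70 × 0.2816 = 3.014 mW.

P ≈ 3.01 mW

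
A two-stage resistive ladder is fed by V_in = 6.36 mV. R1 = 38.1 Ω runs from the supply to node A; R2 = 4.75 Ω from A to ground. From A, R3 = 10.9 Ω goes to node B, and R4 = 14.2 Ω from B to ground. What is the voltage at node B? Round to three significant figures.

V_B ≈ 0.341 mV

The second stage (R3 + R4 = 25.10 Ω) loads node A in parallel with R2.
Effective lower resistance at A: R2 ‖ 25.10 = 3.994 Ω.
V_A = 6.36 × 3.994/(38.1 + 3.994) = 0.6035 mV.
V_B = V_A × 0.5657 = 0.3414 mV.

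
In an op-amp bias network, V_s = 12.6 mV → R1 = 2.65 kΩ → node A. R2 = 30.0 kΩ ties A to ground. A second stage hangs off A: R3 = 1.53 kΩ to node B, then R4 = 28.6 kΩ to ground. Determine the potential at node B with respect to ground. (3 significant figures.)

V_B ≈ 10.2 mV

The second stage (R3 + R4 = 30.13 kΩ) loads node A in parallel with R2.
Effective lower resistance at A: R2 ‖ 30.13 = 15.03 kΩ.
First divider: V_A = V_s · 15.03/(2.65 + 15.03) = 10.71 mV.
Then the unloaded second divider: V_B = V_A × R4/(R3+R4) = 10.71 × 0.9492 = 10.17 mV.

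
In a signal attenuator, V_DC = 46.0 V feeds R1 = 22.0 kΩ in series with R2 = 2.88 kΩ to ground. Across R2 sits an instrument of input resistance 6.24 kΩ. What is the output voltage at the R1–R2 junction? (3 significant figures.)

V_out ≈ 3.78 V

First combine the lower leg with the load: R2 ‖ R_L = 1.971 kΩ.
Then V_out = V_DC · R2'/(R1 + R2') = 46.0 × 1.971/23.97 = 3.781 V.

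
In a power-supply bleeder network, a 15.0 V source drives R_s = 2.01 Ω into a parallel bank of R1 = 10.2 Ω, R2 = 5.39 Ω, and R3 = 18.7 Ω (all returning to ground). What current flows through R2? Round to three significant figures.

I ≈ 1.66 A

Combine the parallel branches: R_p = (1/10.2 + 1/5.39 + 1/18.7)⁻¹ = 2.967 Ω.
Node voltage V_A = V_supply · R_p/(R_s + R_p) = 15.0 × 0.5961 = 8.942 V.
I(R2) = V_A / R2 = 8.942/5.39 = 1.659 A.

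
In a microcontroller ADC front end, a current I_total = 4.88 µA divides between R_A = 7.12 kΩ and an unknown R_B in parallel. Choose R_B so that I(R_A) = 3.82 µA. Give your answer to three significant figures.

R_B ≈ 25.7 kΩ

In a two-way split, I_A/I_total = R_B/(R_A + R_B).
With f = 0.7828, R_B = R_A · f/(1−f) = 7.12 × 3.604 = 25.66 kΩ.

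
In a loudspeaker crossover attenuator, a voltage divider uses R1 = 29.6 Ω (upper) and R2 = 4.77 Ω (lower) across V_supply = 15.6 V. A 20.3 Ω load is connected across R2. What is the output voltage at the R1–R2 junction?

The load sits in parallel with R2, giving an effective lower resistance R2' = R2·R_L/(R2+R_L) = 3.862 Ω.
Voltage divider with the loaded lower leg: V_out = 15.6 × 3.862/(29.6 + 3.862) = 15.6 × 0.1154 = 1.801 V.
(Unloaded it would be 2.17 V; the load pulls it down.)

V_out ≈ 1.80 V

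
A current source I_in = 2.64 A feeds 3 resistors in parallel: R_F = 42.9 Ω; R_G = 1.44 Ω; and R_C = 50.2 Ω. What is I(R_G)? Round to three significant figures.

Total conductance ΣG = 1/42.9 + 1/1.44 + 1/50.2 = 0.7377 (units of 1/Ω).
R_G takes the fraction G_k/ΣG = 0.6944/0.7377 = 0.9414, so I = 2.64 × 0.9414 = 2.485 A.

I ≈ 2.49 A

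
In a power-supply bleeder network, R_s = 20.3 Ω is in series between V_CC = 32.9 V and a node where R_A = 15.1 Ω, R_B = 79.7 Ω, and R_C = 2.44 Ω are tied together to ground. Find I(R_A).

Parallel bank: R_p = 1/(1/15.1 + 1/79.7 + 1/2.44) = 2.047 Ω.
V_A by voltage divider: V_A = 32.9 × 2.047/(20.3 + 2.047) = 3.013 V.
I(R_A) = V_A / R_A = 3.013/15.1 = 0.1995 A.

I ≈ 0.200 A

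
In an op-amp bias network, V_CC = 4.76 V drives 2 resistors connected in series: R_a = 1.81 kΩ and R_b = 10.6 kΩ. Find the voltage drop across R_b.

V ≈ 4.07 V

Series total: ΣR = 1.81 + 10.6 = 12.41 kΩ.
V = V_CC · R/ΣR = 4.76 × 0.8541 = 4.066 V.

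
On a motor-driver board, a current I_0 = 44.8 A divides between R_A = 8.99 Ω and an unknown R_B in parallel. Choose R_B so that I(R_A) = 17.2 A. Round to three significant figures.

R_B ≈ 5.60 Ω

Two-branch current divider: I_A = I_0 · R_B/(R_A + R_B).
With f = 0.3839, R_B = R_A · f/(1−f) = 8.99 × 0.6232 = 5.602 Ω.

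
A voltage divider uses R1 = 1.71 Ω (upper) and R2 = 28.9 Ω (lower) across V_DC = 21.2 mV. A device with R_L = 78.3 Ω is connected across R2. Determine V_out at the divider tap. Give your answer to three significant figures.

The load sits in parallel with R2, giving an effective lower resistance R2' = R2·R_L/(R2+R_L) = 21.11 Ω.
Voltage divider with the loaded lower leg: V_out = 21.2 × 21.11/(1.71 + 21.11) = 21.2 × 0.9251 = 19.61 mV.
(Unloaded it would be 20.0 mV; the load pulls it down.)

V_out ≈ 19.6 mV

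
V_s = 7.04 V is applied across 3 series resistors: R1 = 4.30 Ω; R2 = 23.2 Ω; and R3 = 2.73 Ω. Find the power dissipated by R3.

ΣR = 30.23 Ω → I = 7.04/30.23 = 0.2329 A.
P(R3) = I²·R3 = (0.2329)² × 2.73 = 0.1481 W.

P ≈ 0.148 W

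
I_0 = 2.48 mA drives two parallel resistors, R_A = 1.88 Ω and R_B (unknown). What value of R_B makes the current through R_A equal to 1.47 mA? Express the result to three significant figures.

R_B ≈ 2.74 Ω

Two-branch current divider: I_A = I_0 · R_B/(R_A + R_B).
1.47/2.48 = R_B/(R_A + R_B) → R_B = R_A · (0.5927)/(1 − 0.5927) = 1.88 × 1.455 = 2.736 Ω.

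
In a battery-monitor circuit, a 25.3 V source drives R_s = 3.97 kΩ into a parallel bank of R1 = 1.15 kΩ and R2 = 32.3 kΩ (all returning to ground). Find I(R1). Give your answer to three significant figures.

Equivalent of the parallel group: R_p = 1.110 kΩ.
V_A by voltage divider: V_A = 25.3 × 1.110/(3.97 + 1.110) = 5.530 V.
Branch current I = V_A/R1 = 5.530/1.15 = 4.809 mA.

I ≈ 4.81 mA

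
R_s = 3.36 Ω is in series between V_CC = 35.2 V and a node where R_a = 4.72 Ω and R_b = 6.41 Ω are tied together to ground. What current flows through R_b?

Equivalent of the parallel group: R_p = 2.718 Ω.
V_A = 35.2 × 2.718/6.078 = 15.74 V.
I(R_b) = V_A / R_b = 15.74/6.41 = 2.456 A.
(Equivalently: I_total = 5.791 A, then current-divider fraction G_k/ΣG = 0.4241.)

I ≈ 2.46 A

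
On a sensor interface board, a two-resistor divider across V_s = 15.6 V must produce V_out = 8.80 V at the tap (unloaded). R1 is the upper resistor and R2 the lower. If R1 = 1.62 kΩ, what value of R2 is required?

V_out/V_s = R2/(R1+R2) = 0.5641.
R2 = R1 · 0.5641/(1 − 0.5641) = 2.096 kΩ.

R2 ≈ 2.10 kΩ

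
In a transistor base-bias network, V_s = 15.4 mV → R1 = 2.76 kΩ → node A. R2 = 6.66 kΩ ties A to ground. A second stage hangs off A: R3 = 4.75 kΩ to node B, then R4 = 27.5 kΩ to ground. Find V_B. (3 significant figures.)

V_B ≈ 8.75 mV

Looking into the second stage from A: R3 + R4 = 32.25 kΩ appears in parallel with R2.
R2 ‖ (R3+R4) = 5.520 kΩ.
V_A = 15.4 × 5.520/(2.76 + 5.520) = 10.27 mV.
V_B = V_A × 0.8527 = 8.755 mV.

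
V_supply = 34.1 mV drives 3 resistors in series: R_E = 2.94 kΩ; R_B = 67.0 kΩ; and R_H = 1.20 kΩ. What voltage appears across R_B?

ΣR = 2.94 + 67.0 + 1.20 = 71.14 kΩ.
By the voltage-divider rule, V = 34.1 × 67.00/71.14 = 32.12 mV.

V ≈ 32.1 mV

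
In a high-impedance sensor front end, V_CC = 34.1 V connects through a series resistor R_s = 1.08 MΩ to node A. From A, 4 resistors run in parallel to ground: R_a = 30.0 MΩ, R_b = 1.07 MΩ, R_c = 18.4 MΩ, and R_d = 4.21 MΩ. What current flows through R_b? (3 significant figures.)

I ≈ 13.5 µA

Parallel bank: R_p = 1/(1/30.0 + 1/1.07 + 1/18.4 + 1/4.21) = 0.7938 MΩ.
V_A = 34.1 × 0.7938/1.874 = 14.45 V.
Branch current I = V_A/R_b = 14.45/1.07 = 13.50 µA.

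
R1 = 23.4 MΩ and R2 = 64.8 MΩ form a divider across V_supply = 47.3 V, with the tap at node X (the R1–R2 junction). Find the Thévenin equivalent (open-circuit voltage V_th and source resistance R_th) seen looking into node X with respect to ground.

V_th ≈ 34.8 V, R_th ≈ 17.2 MΩ

With X open, the divider is unloaded: V_th = 47.3 × 64.8/88.20 = 34.75 V.
With V_supply suppressed (replaced by a short), R_th = R1 ‖ R2 = (23.40 × 64.8)/(23.40 + 64.8) = 17.19 MΩ.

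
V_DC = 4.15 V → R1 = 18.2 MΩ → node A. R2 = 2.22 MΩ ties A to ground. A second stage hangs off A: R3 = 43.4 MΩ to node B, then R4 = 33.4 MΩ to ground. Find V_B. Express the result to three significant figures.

The second stage (R3 + R4 = 76.80 MΩ) loads node A in parallel with R2.
R2 ‖ (R3+R4) = 2.158 MΩ.
V_A = 4.15 × 2.158/(18.2 + 2.158) = 0.4398 V.
Stage 2 is unloaded, so V_B = V_A · R4/(R3+R4) = 0.4398 × 33.4/76.80 = 0.1913 V.

V_B ≈ 0.191 V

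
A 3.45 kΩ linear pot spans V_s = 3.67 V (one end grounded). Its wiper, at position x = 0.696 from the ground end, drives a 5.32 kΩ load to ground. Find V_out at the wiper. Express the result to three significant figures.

Split the track: R_lower = x·R_p = 2.401 kΩ, R_upper = (1−x)·R_p = 1.049 kΩ.
(x·R_p) ‖ R_L = 1.654 kΩ.
V_out = 3.67 × 1.654/(1.049 + 1.654) = 2.246 V.

V_out ≈ 2.25 V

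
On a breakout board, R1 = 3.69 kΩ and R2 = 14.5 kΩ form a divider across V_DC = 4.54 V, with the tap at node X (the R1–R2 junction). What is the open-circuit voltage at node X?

V_th ≈ 3.62 V

With X open, the divider is unloaded: V_th = 4.54 × 14.5/18.19 = 3.619 V.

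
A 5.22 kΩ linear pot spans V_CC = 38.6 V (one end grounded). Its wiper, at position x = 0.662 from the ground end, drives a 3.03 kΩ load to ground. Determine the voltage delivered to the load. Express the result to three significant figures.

Lower segment x·R_p = 3.456 kΩ; upper segment (1−x)·R_p = 1.764 kΩ.
(x·R_p) ‖ R_L = 1.614 kΩ.
Loaded-divider output: V_out = 38.6 × 0.4778 = 18.44 V.

V_out ≈ 18.4 V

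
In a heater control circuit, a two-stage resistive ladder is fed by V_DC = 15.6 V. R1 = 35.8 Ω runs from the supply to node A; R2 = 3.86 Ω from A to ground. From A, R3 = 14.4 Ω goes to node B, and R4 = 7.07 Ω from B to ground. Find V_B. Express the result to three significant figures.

V_B ≈ 0.430 V

The second stage (R3 + R4 = 21.47 Ω) loads node A in parallel with R2.
R2 ‖ (R3+R4) = 3.272 Ω.
First divider: V_A = V_DC · 3.272/(35.8 + 3.272) = 1.306 V.
Then the unloaded second divider: V_B = V_A × R4/(R3+R4) = 1.306 × 0.3293 = 0.4302 V.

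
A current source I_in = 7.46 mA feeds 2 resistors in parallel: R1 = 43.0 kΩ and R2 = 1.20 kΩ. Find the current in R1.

I ≈ 0.203 mA

With just two branches, the current splits inversely with resistance.
I(R1) = 7.46 × 1.20/(43.0 + 1.20) = 7.46 × 0.02715 = 0.2025 mA.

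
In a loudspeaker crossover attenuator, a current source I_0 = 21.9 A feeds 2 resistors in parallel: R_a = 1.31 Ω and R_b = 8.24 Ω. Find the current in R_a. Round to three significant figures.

I ≈ 18.9 A

For two parallel branches, I_k = I_0 · (other R)/(sum of R).
So I = 21.9 × 8.24/9.550 = 18.90 A.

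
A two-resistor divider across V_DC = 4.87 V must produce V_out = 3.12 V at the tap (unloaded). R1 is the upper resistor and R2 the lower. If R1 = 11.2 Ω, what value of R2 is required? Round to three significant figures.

R2 ≈ 20.0 Ω

V_out/V_DC = R2/(R1+R2) = 0.6407.
Rearranging, R2 = R1·k/(1−k) = 11.2 × 1.783 = 19.97 Ω.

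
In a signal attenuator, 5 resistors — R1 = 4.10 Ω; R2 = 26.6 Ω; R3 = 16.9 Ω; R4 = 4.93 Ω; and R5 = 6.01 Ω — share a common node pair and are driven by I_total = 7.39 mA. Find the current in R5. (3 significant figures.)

I ≈ 1.73 mA

ΣG = 1/4.10 + 1/26.6 + 1/16.9 + 1/4.93 + 1/6.01 = 0.7099.
R5 takes the fraction G_k/ΣG = 0.1664/0.7099 = 0.2344, so I = 7.39 × 0.2344 = 1.732 mA.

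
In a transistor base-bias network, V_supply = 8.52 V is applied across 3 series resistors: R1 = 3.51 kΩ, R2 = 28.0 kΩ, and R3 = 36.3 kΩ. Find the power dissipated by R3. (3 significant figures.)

P ≈ 0.573 mW

The common current is I = 8.52/67.81 = 0.1256 mA.
P = I²R = 0.01579 × 36.3 = 0.5731 mW.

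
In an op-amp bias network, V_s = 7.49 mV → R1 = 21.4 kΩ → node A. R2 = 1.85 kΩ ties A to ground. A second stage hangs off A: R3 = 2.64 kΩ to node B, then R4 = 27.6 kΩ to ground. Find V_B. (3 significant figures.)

V_B ≈ 0.515 mV

Node A sees R2 in parallel with the series input of stage 2, R3 + R4 = 30.24 kΩ.
R2 ‖ (R3+R4) = 1.743 kΩ.
V_A = 7.49 × 1.743/(21.4 + 1.743) = 0.5642 mV.
V_B = V_A × 0.9127 = 0.5150 mV.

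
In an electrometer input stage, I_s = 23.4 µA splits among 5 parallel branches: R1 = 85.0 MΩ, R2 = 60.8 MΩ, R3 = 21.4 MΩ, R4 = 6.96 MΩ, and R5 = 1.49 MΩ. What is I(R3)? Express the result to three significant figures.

I ≈ 1.23 µA

Conductances: ΣG = 1/85.0 + 1/60.8 + 1/21.4 + 1/6.96 + 1/1.49 = 0.8898 (1/MΩ).
R3 takes the fraction G_k/ΣG = 0.04673/0.8898 = 0.05252, so I = 23.4 × 0.05252 = 1.229 µA.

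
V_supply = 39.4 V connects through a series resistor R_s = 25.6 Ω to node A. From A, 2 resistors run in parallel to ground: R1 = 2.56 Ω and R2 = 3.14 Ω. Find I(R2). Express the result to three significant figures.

Equivalent of the parallel group: R_p = 1.410 Ω.
V_A = 39.4 × 1.410/27.01 = 2.057 V.
Branch current I = V_A/R2 = 2.057/3.14 = 0.6551 A.

I ≈ 0.655 A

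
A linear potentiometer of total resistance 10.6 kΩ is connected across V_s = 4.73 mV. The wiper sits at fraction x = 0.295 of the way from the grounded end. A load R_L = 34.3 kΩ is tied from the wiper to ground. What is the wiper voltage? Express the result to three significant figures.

Split the track: R_lower = x·R_p = 3.127 kΩ, R_upper = (1−x)·R_p = 7.473 kΩ.
(x·R_p) ‖ R_L = 2.866 kΩ.
V_out = 4.73 × 2.866/(7.473 + 2.866) = 1.311 mV.
(Unloaded: V_out = x·V_s = 1.40 mV.)

V_out ≈ 1.31 mV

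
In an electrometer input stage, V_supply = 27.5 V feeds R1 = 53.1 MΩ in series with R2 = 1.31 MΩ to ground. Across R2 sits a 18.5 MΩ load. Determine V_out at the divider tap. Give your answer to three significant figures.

V_out ≈ 0.619 V

R2 ‖ R_L = (1.31 × 18.5)/(1.31 + 18.5) = 1.223 MΩ.
Voltage divider with the loaded lower leg: V_out = 27.5 × 1.223/(53.1 + 1.223) = 27.5 × 0.02252 = 0.6193 V.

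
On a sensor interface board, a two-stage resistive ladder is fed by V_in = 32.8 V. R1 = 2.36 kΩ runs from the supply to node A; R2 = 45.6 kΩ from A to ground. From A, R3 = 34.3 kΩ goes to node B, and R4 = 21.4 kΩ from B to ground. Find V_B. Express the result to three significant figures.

V_B ≈ 11.5 V

Looking into the second stage from A: R3 + R4 = 55.70 kΩ appears in parallel with R2.
R2 ‖ (R3+R4) = 25.07 kΩ.
V_A = 32.8 × 25.07/(2.36 + 25.07) = 29.98 V.
V_B = V_A × 0.3842 = 11.52 V.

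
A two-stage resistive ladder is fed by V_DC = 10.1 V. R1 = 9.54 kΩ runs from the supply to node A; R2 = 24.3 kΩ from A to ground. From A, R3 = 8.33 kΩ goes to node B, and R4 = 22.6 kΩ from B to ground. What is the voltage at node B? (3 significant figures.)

V_B ≈ 4.34 V

The second stage (R3 + R4 = 30.93 kΩ) loads node A in parallel with R2.
R2 ‖ (R3+R4) = 13.61 kΩ.
V_A = 10.1 × 13.61/(9.54 + 13.61) = 5.938 V.
Stage 2 is unloaded, so V_B = V_A · R4/(R3+R4) = 5.938 × 22.6/30.93 = 4.338 V.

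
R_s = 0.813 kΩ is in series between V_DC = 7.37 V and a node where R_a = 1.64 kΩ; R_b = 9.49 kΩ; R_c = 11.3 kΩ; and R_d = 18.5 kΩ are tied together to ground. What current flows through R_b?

I ≈ 0.458 mA

Parallel bank: R_p = 1/(1/1.64 + 1/9.49 + 1/11.3 + 1/18.5) = 1.166 kΩ.
V_A = 7.37 × 1.166/1.979 = 4.342 V.
I(R_b) = V_A / R_b = 4.342/9.49 = 0.4576 mA.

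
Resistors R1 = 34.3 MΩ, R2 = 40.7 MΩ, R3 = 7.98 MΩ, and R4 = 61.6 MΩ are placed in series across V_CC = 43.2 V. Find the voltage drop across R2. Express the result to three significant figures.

V ≈ 12.2 V

ΣR = 34.3 + 40.7 + 7.98 + 61.6 = 144.6 MΩ.
By the voltage-divider rule, V = 43.2 × 40.70/144.6 = 12.16 V.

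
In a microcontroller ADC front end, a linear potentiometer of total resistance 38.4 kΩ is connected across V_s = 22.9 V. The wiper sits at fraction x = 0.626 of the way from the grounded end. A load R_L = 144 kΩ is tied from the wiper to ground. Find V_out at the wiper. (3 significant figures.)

V_out ≈ 13.5 V

The pot divides into 14.36 kΩ above the wiper and 24.04 kΩ below.
Lower segment in parallel with the load: 24.04 ‖ 144 = 20.60 kΩ.
Then V_out = V_s · 20.60/(14.36 + 20.60) = 13.49 V.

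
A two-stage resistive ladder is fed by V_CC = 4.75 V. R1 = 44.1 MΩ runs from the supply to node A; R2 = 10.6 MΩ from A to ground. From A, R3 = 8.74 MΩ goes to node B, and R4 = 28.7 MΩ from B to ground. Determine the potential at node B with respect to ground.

V_B ≈ 0.574 V

Node A sees R2 in parallel with the series input of stage 2, R3 + R4 = 37.44 MΩ.
Effective lower resistance at A: R2 ‖ 37.44 = 8.261 MΩ.
So V_A = 4.75 × 0.1578 = 0.7494 V.
Then the unloaded second divider: V_B = V_A × R4/(R3+R4) = 0.7494 × 0.7666 = 0.5745 V.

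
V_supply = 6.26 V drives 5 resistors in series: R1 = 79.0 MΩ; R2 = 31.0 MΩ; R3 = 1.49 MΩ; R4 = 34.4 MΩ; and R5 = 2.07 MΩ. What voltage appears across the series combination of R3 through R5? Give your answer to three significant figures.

ΣR = 79.0 + 31.0 + 1.49 + 34.4 + 2.07 = 148.0 MΩ.
R_{R3..R5} = 1.49 + 34.4 + 2.07 = 37.96 MΩ.
By the voltage-divider rule, V = 6.26 × 37.96/148.0 = 1.606 V.

V ≈ 1.61 V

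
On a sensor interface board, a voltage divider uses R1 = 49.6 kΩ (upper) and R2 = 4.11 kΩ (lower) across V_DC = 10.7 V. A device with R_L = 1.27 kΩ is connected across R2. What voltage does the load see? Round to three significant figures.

R2 ‖ R_L = (4.11 × 1.27)/(4.11 + 1.27) = 0.9702 kΩ.
Voltage divider with the loaded lower leg: V_out = 10.7 × 0.9702/(49.6 + 0.9702) = 10.7 × 0.01919 = 0.2053 V.

V_out ≈ 0.205 V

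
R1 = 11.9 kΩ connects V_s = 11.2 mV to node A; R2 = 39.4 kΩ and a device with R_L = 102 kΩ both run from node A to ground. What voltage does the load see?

R2 ‖ R_L = (39.4 × 102)/(39.4 + 102) = 28.42 kΩ.
Now apply the divider: V_out = 11.2 × 0.7049 = 7.895 mV.
(Unloaded it would be 8.60 mV; the load pulls it down.)

V_out ≈ 7.89 mV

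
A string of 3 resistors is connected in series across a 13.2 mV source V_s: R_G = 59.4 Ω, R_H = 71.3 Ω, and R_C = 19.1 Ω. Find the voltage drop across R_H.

Total series resistance ΣR = 59.4 + 71.3 + 19.1 = 149.8 Ω.
V = V_s · R/ΣR = 13.2 × 0.4760 = 6.283 mV.

V ≈ 6.28 mV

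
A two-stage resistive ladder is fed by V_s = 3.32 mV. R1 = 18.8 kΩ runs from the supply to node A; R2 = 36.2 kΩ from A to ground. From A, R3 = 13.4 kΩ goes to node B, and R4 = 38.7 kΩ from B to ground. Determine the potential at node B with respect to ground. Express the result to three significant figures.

Looking into the second stage from A: R3 + R4 = 52.10 kΩ appears in parallel with R2.
R2 ‖ (R3+R4) = 21.36 kΩ.
V_A = 3.32 × 21.36/(18.8 + 21.36) = 1.766 mV.
Stage 2 is unloaded, so V_B = V_A · R4/(R3+R4) = 1.766 × 38.7/52.10 = 1.312 mV.

V_B ≈ 1.31 mV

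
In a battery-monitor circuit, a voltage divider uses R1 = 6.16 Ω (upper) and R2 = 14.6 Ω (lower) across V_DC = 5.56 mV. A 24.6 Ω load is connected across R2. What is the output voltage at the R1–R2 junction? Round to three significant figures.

R2 ‖ R_L = (14.6 × 24.6)/(14.6 + 24.6) = 9.162 Ω.
Voltage divider with the loaded lower leg: V_out = 5.56 × 9.162/(6.16 + 9.162) = 5.56 × 0.5980 = 3.325 mV.

V_out ≈ 3.32 mV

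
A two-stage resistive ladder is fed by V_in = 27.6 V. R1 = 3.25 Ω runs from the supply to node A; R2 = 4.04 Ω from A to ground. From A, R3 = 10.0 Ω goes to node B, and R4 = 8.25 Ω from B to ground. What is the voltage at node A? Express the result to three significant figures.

V_A ≈ 13.9 V

Node A sees R2 in parallel with the series input of stage 2, R3 + R4 = 18.25 Ω.
R2 ‖ (R3+R4) = 3.308 Ω.
First divider: V_A = V_in · 3.308/(3.25 + 3.308) = 13.92 V.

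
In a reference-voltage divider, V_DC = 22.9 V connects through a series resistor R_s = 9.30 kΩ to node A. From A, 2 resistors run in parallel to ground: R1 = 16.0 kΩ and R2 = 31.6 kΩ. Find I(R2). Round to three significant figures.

Combine the parallel branches: R_p = (1/16.0 + 1/31.6)⁻¹ = 10.62 kΩ.
Node voltage V_A = V_DC · R_p/(R_s + R_p) = 22.9 × 0.5332 = 12.21 V.
I(R2) = V_A / R2 = 12.21/31.6 = 0.3864 mA.
(Equivalently: I_total = 1.149 mA, then current-divider fraction G_k/ΣG = 0.3361.)

I ≈ 0.386 mA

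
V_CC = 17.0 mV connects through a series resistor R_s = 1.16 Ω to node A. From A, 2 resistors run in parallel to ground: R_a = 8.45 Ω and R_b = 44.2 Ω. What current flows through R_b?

I ≈ 0.331 mA

Equivalent of the parallel group: R_p = 7.094 Ω.
Node voltage V_A = V_CC · R_p/(R_s + R_p) = 17.0 × 0.8595 = 14.61 mV.
I(R_b) = V_A / R_b = 14.61/44.2 = 0.3306 mA.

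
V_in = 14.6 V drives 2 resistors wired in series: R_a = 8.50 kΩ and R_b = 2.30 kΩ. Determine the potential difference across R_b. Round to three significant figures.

ΣR = 8.50 + 2.30 = 10.80 kΩ.
Voltage divider: V = V_in · (2.300 / 10.80) = 14.6 × 0.2130 = 3.109 V.

V ≈ 3.11 V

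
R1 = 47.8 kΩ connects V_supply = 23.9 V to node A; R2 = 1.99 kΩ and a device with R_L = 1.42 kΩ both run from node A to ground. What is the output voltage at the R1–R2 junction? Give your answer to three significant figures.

R2 ‖ R_L = (1.99 × 1.42)/(1.99 + 1.42) = 0.8287 kΩ.
Now apply the divider: V_out = 23.9 × 0.01704 = 0.4073 V.
(Unloaded it would be 0.955 V; the load pulls it down.)

V_out ≈ 0.407 V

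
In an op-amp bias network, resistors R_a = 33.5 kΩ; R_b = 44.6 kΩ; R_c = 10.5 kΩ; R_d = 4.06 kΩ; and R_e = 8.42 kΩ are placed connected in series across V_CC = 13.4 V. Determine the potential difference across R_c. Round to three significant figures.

V ≈ 1.39 V

ΣR = 33.5 + 44.6 + 10.5 + 4.06 + 8.42 = 101.1 kΩ.
Voltage divider: V = V_CC · (10.50 / 101.1) = 13.4 × 0.1039 = 1.392 V.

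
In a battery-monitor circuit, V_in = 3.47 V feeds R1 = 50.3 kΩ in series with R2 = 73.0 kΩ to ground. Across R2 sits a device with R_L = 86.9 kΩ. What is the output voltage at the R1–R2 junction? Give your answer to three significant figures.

V_out ≈ 1.53 V

R2 ‖ R_L = (73.0 × 86.9)/(73.0 + 86.9) = 39.67 kΩ.
Now apply the divider: V_out = 3.47 × 0.4409 = 1.530 V.
(Unloaded it would be 2.05 V; the load pulls it down.)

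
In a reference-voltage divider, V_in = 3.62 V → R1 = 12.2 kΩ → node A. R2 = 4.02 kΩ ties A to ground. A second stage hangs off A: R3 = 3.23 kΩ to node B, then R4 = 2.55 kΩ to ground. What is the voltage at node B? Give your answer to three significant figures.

Node A sees R2 in parallel with the series input of stage 2, R3 + R4 = 5.780 kΩ.
Effective lower resistance at A: R2 ‖ 5.780 = 2.371 kΩ.
So V_A = 3.62 × 0.1627 = 0.5890 V.
V_B = V_A × 0.4412 = 0.2599 V.

V_B ≈ 0.260 V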